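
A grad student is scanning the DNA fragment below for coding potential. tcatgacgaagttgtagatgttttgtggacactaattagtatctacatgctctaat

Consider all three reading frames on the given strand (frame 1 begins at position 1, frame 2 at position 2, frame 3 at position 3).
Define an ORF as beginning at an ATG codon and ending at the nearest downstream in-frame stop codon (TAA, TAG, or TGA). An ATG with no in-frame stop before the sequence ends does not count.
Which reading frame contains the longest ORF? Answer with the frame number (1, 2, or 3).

Frame 1: TCA TGA CGA AGT TGT AGA TGT TTT GTG GAC ACT AAT TAG TAT CTA CAT GCT CTA — no ATG→stop ORF.
Frame 2: CAT GAC GAA GTT GTA GAT GTT TTG TGG ACA CTA ATT AGT ATC TAC ATG CTC TAA — ATG at 47, stop TAA at 53 → 9 nt.
Frame 3: ATG ACG AAG TTG TAG ATG TTT TGT GGA CAC TAA TTA GTA TCT ACA TGC TCT AAT — ATG at 3, stop TAG at 15 → 15 nt; ATG at 18, stop TAA at 33 → 18 nt.
Longest ORF is 18 nt in frame 3 (positions 18–35).

3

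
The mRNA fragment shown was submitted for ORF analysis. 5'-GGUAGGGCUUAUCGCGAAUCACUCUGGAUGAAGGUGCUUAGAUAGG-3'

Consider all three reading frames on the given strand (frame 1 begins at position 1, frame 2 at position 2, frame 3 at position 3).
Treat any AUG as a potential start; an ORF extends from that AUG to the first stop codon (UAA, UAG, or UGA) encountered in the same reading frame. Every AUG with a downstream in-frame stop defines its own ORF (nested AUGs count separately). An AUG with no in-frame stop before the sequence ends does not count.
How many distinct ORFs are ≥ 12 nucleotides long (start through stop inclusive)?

1

Frame 1: GGU AGG GCU UAU CGC GAA UCA CUC UGG AUG AAG GUG CUU AGA UAG — AUG at 28, stop UAG at 43 → 18 nt.
Frame 2: GUA GGG CUU AUC GCG AAU CAC UCU GGA UGA AGG UGC UUA GAU AGG — no AUG→stop ORF.
Frame 3: UAG GGC UUA UCG CGA AUC ACU CUG GAU GAA GGU GCU UAG AUA — no AUG→stop ORF.
ORFs ≥ 12 nucleotides: frame 1 28–45 (18 nucleotides). Count = 1.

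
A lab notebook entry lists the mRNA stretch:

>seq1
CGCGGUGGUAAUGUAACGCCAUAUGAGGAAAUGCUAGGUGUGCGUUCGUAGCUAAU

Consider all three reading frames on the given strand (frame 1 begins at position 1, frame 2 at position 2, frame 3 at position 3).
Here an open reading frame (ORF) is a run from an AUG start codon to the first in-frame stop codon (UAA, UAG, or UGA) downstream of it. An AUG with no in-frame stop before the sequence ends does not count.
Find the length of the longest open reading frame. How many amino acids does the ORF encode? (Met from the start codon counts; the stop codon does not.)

6

Frame 1: CGC GGU GGU AAU GUA ACG CCA UAU GAG GAA AUG CUA GGU GUG CGU UCG UAG CUA — AUG at 31, stop UAG at 49 → 21 nt.
Frame 2: GCG GUG GUA AUG UAA CGC CAU AUG AGG AAA UGC UAG GUG UGC GUU CGU AGC UAA — AUG at 11, stop UAA at 14 → 6 nt; AUG at 23, stop UAG at 35 → 15 nt.
Frame 3: CGG UGG UAA UGU AAC GCC AUA UGA GGA AAU GCU AGG UGU GCG UUC GUA GCU AAU — no AUG→stop ORF.
Longest: frame 1, positions 31–51, 21 nt = 7 codons = 6 aa. → 6 amino acids.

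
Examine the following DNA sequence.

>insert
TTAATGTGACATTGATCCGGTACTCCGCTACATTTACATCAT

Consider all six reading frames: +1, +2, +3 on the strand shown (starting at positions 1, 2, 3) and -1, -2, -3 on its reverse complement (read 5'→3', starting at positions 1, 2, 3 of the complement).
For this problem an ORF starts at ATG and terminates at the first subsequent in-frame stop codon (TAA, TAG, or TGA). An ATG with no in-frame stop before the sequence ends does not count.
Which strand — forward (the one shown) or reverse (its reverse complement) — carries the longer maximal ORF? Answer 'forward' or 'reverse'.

reverse

Reverse complement (5'→3'): ATGATGTAAATGTAGCGGAGTACCGGATCAATGTCACATTAA
Frame +1: TTA ATG TGA CAT TGA TCC GGT ACT CCG CTA CAT TTA CAT CAT — ATG at 4, stop TGA at 7 → 6 nt.
Frame +2: TAA TGT GAC ATT GAT CCG GTA CTC CGC TAC ATT TAC ATC — no ATG→stop ORF.
Frame +3: AAT GTG ACA TTG ATC CGG TAC TCC GCT ACA TTT ACA TCA — no ATG→stop ORF.
Frame -1: ATG ATG TAA ATG TAG CGG AGT ACC GGA TCA ATG TCA CAT TAA — ATG at 1, stop TAA at 7 → 9 nt; ATG at 4, stop TAA at 7 → 6 nt; ATG at 10, stop TAG at 13 → 6 nt; ATG at 31, stop TAA at 40 → 12 nt.
Frame -2: TGA TGT AAA TGT AGC GGA GTA CCG GAT CAA TGT CAC ATT — no ATG→stop ORF.
Frame -3: GAT GTA AAT GTA GCG GAG TAC CGG ATC AAT GTC ACA TTA — no ATG→stop ORF.
Forward-strand max 6 nt; reverse-strand max 12 nt. The reverse strand has the longer ORF.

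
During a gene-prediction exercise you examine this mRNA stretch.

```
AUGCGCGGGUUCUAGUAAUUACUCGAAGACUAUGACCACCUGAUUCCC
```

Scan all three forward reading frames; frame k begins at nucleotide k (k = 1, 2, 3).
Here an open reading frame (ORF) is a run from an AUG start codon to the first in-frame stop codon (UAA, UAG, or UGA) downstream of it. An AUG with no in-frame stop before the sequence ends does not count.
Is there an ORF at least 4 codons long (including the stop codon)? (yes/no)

yes

Frame 1: AUG CGC GGG UUC UAG UAA UUA CUC GAA GAC UAU GAC CAC CUG AUU CCC — AUG at 1, stop UAG at 13 → 15 nt.
Frame 2: UGC GCG GGU UCU AGU AAU UAC UCG AAG ACU AUG ACC ACC UGA UUC — AUG at 32, stop UGA at 41 → 12 nt.
Frame 3: GCG CGG GUU CUA GUA AUU ACU CGA AGA CUA UGA CCA CCU GAU UCC — no AUG→stop ORF.
Frame 1 has an ORF of 5 codons (positions 1–15) ≥ 4, so yes.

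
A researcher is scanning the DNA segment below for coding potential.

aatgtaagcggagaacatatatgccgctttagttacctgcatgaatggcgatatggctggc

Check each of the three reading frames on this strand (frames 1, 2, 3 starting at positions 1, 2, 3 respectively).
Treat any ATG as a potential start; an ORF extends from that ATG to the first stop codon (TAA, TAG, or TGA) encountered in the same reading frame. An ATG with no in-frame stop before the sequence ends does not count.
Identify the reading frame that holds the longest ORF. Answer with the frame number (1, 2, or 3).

Frame 1: AAT GTA AGC GGA GAA CAT ATA TGC CGC TTT AGT TAC CTG CAT GAA TGG CGA TAT GGC TGG — no ATG→stop ORF.
Frame 2: ATG TAA GCG GAG AAC ATA TAT GCC GCT TTA GTT ACC TGC ATG AAT GGC GAT ATG GCT GGC — ATG at 2, stop TAA at 5 → 6 nt.
Frame 3: TGT AAG CGG AGA ACA TAT ATG CCG CTT TAG TTA CCT GCA TGA ATG GCG ATA TGG CTG — ATG at 21, stop TAG at 30 → 12 nt.
Longest ORF is 12 nt in frame 3 (positions 21–32).

3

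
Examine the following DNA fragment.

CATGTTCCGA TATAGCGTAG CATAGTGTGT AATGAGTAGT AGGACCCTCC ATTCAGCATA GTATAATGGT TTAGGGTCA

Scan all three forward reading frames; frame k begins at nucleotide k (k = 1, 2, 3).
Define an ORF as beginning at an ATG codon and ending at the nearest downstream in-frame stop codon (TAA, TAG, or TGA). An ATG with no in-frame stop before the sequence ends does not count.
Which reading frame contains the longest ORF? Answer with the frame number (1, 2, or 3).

Frame 1: CAT GTT CCG ATA TAG CGT AGC ATA GTG TGT AAT GAG TAG TAG GAC CCT CCA TTC AGC ATA GTA TAA TGG TTT AGG GTC — no ATG→stop ORF.
Frame 2: ATG TTC CGA TAT AGC GTA GCA TAG TGT GTA ATG AGT AGT AGG ACC CTC CAT TCA GCA TAG TAT AAT GGT TTA GGG TCA — ATG at 2, stop TAG at 23 → 24 nt; ATG at 32, stop TAG at 59 → 30 nt.
Frame 3: TGT TCC GAT ATA GCG TAG CAT AGT GTG TAA TGA GTA GTA GGA CCC TCC ATT CAG CAT AGT ATA ATG GTT TAG GGT — ATG at 66, stop TAG at 72 → 9 nt.
Longest ORF is 30 nt in frame 2 (positions 32–61).

2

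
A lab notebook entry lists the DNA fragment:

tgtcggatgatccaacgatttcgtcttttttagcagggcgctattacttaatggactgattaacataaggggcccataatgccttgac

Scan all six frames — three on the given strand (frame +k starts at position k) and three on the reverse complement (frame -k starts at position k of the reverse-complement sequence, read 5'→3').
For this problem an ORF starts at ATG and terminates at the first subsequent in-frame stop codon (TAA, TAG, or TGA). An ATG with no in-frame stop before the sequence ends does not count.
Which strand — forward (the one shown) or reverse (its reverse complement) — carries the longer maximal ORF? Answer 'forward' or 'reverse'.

forward

Reverse complement (5'→3'): GTCAAGGCATTATGGGCCCCTTATGTTAATCAGTCCATTAAGTAATAGCGCCCTGCTAAAAAAGACGAAATCGTTGGATCATCCGACA
Frame +1: TGT CGG ATG ATC CAA CGA TTT CGT CTT TTT TAG CAG GGC GCT ATT ACT TAA TGG ACT GAT TAA CAT AAG GGG CCC ATA ATG CCT TGA — ATG at 7, stop TAG at 31 → 27 nt; ATG at 79, stop TGA at 85 → 9 nt.
Frame +2: GTC GGA TGA TCC AAC GAT TTC GTC TTT TTT AGC AGG GCG CTA TTA CTT AAT GGA CTG ATT AAC ATA AGG GGC CCA TAA TGC CTT GAC — no ATG→stop ORF.
Frame +3: TCG GAT GAT CCA ACG ATT TCG TCT TTT TTA GCA GGG CGC TAT TAC TTA ATG GAC TGA TTA ACA TAA GGG GCC CAT AAT GCC TTG — ATG at 51, stop TGA at 57 → 9 nt.
Frame -1: GTC AAG GCA TTA TGG GCC CCT TAT GTT AAT CAG TCC ATT AAG TAA TAG CGC CCT GCT AAA AAA GAC GAA ATC GTT GGA TCA TCC GAC — no ATG→stop ORF.
Frame -2: TCA AGG CAT TAT GGG CCC CTT ATG TTA ATC AGT CCA TTA AGT AAT AGC GCC CTG CTA AAA AAG ACG AAA TCG TTG GAT CAT CCG ACA — no ATG→stop ORF.
Frame -3: CAA GGC ATT ATG GGC CCC TTA TGT TAA TCA GTC CAT TAA GTA ATA GCG CCC TGC TAA AAA AGA CGA AAT CGT TGG ATC ATC CGA — ATG at 12, stop TAA at 27 → 18 nt.
Forward-strand max 27 nt; reverse-strand max 18 nt. The forward strand has the longer ORF.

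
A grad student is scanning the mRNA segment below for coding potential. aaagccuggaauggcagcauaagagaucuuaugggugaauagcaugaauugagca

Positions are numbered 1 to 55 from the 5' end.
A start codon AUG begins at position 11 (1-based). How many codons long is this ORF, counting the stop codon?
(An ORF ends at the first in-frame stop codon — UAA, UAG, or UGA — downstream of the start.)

4

Codons from position 11: AUG (11–13), GCA (14–16), GCA (17–19), UAA (20–22).
UAA is the first in-frame stop; that's 4 codons including the stop.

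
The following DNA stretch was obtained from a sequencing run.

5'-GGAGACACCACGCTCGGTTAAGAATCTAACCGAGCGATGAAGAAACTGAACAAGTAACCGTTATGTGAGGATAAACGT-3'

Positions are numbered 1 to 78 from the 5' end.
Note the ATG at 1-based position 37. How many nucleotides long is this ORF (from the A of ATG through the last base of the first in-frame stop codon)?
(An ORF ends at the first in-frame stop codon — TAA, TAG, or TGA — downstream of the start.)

Codons from position 37: ATG (37–39), AAG (40–42), AAA (43–45), CTG (46–48), AAC (49–51), AAG (52–54), TAA (55–57).
TAA is the first in-frame stop; ORF spans 37–57, 21 nucleotides.

21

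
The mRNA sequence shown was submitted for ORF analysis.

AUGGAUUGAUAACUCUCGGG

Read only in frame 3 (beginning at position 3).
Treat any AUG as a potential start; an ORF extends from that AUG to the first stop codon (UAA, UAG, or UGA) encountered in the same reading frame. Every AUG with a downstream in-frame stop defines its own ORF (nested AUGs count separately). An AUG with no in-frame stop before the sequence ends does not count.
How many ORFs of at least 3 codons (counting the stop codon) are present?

0

Frame 3: GGA UUG AUA ACU CUC GGG — no AUG→stop ORF.
No ORF reaches 3 codons. Count = 0.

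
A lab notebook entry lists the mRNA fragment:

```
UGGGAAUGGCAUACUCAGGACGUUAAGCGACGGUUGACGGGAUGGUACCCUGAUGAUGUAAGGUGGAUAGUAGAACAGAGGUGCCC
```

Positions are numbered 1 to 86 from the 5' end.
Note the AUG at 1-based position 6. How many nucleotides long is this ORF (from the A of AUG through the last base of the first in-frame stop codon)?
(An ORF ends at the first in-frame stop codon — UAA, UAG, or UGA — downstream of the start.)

21

Codons from position 6: AUG (6–8), GCA (9–11), UAC (12–14), UCA (15–17), GGA (18–20), CGU (21–23), UAA (24–26).
UAA is the first in-frame stop; ORF spans 6–26, 21 nucleotides.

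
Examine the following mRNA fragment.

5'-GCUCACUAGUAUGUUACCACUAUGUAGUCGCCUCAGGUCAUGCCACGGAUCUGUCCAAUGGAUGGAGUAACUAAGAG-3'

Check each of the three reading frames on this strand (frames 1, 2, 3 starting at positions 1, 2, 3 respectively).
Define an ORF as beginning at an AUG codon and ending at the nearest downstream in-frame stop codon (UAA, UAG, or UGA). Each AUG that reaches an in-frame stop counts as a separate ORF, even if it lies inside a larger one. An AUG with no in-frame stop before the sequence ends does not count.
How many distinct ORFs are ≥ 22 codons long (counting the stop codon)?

0

Frame 1: GCU CAC UAG UAU GUU ACC ACU AUG UAG UCG CCU CAG GUC AUG CCA CGG AUC UGU CCA AUG GAU GGA GUA ACU AAG — AUG at 22, stop UAG at 25 → 6 nt.
Frame 2: CUC ACU AGU AUG UUA CCA CUA UGU AGU CGC CUC AGG UCA UGC CAC GGA UCU GUC CAA UGG AUG GAG UAA CUA AGA — AUG at 11, stop UAA at 68 → 60 nt; AUG at 62, stop UAA at 68 → 9 nt.
Frame 3: UCA CUA GUA UGU UAC CAC UAU GUA GUC GCC UCA GGU CAU GCC ACG GAU CUG UCC AAU GGA UGG AGU AAC UAA GAG — no AUG→stop ORF.
No ORF reaches 22 codons. Count = 0.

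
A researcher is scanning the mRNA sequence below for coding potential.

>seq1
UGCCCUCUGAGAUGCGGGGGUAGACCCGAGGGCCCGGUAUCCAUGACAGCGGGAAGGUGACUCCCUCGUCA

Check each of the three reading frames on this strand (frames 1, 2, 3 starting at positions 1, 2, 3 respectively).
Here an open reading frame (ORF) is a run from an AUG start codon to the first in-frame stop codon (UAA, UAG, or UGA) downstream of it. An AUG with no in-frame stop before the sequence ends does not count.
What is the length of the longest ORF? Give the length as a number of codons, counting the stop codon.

6

Frame 1: UGC CCU CUG AGA UGC GGG GGU AGA CCC GAG GGC CCG GUA UCC AUG ACA GCG GGA AGG UGA CUC CCU CGU — AUG at 43, stop UGA at 58 → 18 nt.
Frame 2: GCC CUC UGA GAU GCG GGG GUA GAC CCG AGG GCC CGG UAU CCA UGA CAG CGG GAA GGU GAC UCC CUC GUC — no AUG→stop ORF.
Frame 3: CCC UCU GAG AUG CGG GGG UAG ACC CGA GGG CCC GGU AUC CAU GAC AGC GGG AAG GUG ACU CCC UCG UCA — AUG at 12, stop UAG at 21 → 12 nt.
Longest: frame 1, positions 43–60, 18 nt = 6 codons = 5 aa. → 6 codons.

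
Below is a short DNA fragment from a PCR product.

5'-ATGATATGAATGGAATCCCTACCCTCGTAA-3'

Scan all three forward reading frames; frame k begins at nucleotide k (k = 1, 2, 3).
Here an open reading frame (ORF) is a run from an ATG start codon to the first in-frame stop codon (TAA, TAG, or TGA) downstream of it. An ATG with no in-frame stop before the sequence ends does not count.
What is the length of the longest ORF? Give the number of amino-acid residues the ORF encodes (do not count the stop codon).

6

Frame 1: ATG ATA TGA ATG GAA TCC CTA CCC TCG TAA — ATG at 1, stop TGA at 7 → 9 nt; ATG at 10, stop TAA at 28 → 21 nt.
Frame 2: TGA TAT GAA TGG AAT CCC TAC CCT CGT — no ATG→stop ORF.
Frame 3: GAT ATG AAT GGA ATC CCT ACC CTC GTA — no ATG→stop ORF.
Longest: frame 1, positions 10–30, 21 nt = 7 codons = 6 aa. → 6 amino acids.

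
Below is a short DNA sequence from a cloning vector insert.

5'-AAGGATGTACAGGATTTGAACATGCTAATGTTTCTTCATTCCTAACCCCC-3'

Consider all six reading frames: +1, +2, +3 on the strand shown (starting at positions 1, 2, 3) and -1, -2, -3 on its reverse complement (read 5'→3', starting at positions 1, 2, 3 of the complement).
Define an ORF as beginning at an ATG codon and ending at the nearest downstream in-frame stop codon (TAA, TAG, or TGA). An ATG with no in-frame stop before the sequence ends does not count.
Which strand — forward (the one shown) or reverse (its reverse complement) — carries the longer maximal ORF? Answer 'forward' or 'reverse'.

Reverse complement (5'→3'): GGGGGTTAGGAATGAAGAAACATTAGCATGTTCAAATCCTGTACATCCTT
Frame +1: AAG GAT GTA CAG GAT TTG AAC ATG CTA ATG TTT CTT CAT TCC TAA CCC — ATG at 22, stop TAA at 43 → 24 nt; ATG at 28, stop TAA at 43 → 18 nt.
Frame +2: AGG ATG TAC AGG ATT TGA ACA TGC TAA TGT TTC TTC ATT CCT AAC CCC — ATG at 5, stop TGA at 17 → 15 nt.
Frame +3: GGA TGT ACA GGA TTT GAA CAT GCT AAT GTT TCT TCA TTC CTA ACC CCC — no ATG→stop ORF.
Frame -1: GGG GGT TAG GAA TGA AGA AAC ATT AGC ATG TTC AAA TCC TGT ACA TCC — no ATG→stop ORF.
Frame -2: GGG GTT AGG AAT GAA GAA ACA TTA GCA TGT TCA AAT CCT GTA CAT CCT — no ATG→stop ORF.
Frame -3: GGG TTA GGA ATG AAG AAA CAT TAG CAT GTT CAA ATC CTG TAC ATC CTT — ATG at 12, stop TAG at 24 → 15 nt.
Forward-strand max 24 nt; reverse-strand max 15 nt. The forward strand has the longer ORF.

forward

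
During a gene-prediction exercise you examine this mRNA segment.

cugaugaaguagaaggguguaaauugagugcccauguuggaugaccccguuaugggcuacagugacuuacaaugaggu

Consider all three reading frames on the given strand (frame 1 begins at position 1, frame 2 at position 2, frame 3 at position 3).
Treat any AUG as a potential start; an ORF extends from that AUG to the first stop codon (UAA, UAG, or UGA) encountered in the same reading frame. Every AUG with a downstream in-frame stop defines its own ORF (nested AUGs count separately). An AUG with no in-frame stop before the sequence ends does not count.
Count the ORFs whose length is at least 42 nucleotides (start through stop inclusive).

Frame 1: CUG AUG AAG UAG AAG GGU GUA AAU UGA GUG CCC AUG UUG GAU GAC CCC GUU AUG GGC UAC AGU GAC UUA CAA UGA GGU — AUG at 4, stop UAG at 10 → 9 nt; AUG at 34, stop UGA at 73 → 42 nt; AUG at 52, stop UGA at 73 → 24 nt.
Frame 2: UGA UGA AGU AGA AGG GUG UAA AUU GAG UGC CCA UGU UGG AUG ACC CCG UUA UGG GCU ACA GUG ACU UAC AAU GAG — no AUG→stop ORF.
Frame 3: GAU GAA GUA GAA GGG UGU AAA UUG AGU GCC CAU GUU GGA UGA CCC CGU UAU GGG CUA CAG UGA CUU ACA AUG AGG — no AUG→stop ORF.
ORFs ≥ 42 nucleotides: frame 1 34–75 (42 nucleotides). Count = 1.

1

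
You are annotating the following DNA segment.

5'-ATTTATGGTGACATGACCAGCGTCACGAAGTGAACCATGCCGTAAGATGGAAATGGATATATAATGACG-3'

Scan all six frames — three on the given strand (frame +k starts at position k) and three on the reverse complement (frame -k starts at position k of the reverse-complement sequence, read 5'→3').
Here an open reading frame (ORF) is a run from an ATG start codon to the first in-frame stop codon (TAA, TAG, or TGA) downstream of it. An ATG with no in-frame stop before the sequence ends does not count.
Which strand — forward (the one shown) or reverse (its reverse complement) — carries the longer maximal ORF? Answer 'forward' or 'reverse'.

Reverse complement (5'→3'): CGTCATTATATATCCATTTCCATCTTACGGCATGGTTCACTTCGTGACGCTGGTCATGTCACCATAAAT
Frame +1: ATT TAT GGT GAC ATG ACC AGC GTC ACG AAG TGA ACC ATG CCG TAA GAT GGA AAT GGA TAT ATA ATG ACG — ATG at 13, stop TGA at 31 → 21 nt; ATG at 37, stop TAA at 43 → 9 nt.
Frame +2: TTT ATG GTG ACA TGA CCA GCG TCA CGA AGT GAA CCA TGC CGT AAG ATG GAA ATG GAT ATA TAA TGA — ATG at 5, stop TGA at 14 → 12 nt; ATG at 47, stop TAA at 62 → 18 nt; ATG at 53, stop TAA at 62 → 12 nt.
Frame +3: TTA TGG TGA CAT GAC CAG CGT CAC GAA GTG AAC CAT GCC GTA AGA TGG AAA TGG ATA TAT AAT GAC — no ATG→stop ORF.
Frame -1: CGT CAT TAT ATA TCC ATT TCC ATC TTA CGG CAT GGT TCA CTT CGT GAC GCT GGT CAT GTC ACC ATA AAT — no ATG→stop ORF.
Frame -2: GTC ATT ATA TAT CCA TTT CCA TCT TAC GGC ATG GTT CAC TTC GTG ACG CTG GTC ATG TCA CCA TAA — ATG at 32, stop TAA at 65 → 36 nt; ATG at 56, stop TAA at 65 → 12 nt.
Frame -3: TCA TTA TAT ATC CAT TTC CAT CTT ACG GCA TGG TTC ACT TCG TGA CGC TGG TCA TGT CAC CAT AAA — no ATG→stop ORF.
Forward-strand max 21 nt; reverse-strand max 36 nt. The reverse strand has the longer ORF.

reverse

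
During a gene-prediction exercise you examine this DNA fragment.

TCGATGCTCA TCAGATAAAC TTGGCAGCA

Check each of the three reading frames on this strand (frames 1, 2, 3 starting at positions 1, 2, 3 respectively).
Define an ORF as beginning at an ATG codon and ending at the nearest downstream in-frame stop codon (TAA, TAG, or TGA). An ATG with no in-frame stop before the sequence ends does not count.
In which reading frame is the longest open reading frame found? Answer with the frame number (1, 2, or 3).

Frame 1: TCG ATG CTC ATC AGA TAA ACT TGG CAG — ATG at 4, stop TAA at 16 → 15 nt.
Frame 2: CGA TGC TCA TCA GAT AAA CTT GGC AGC — no ATG→stop ORF.
Frame 3: GAT GCT CAT CAG ATA AAC TTG GCA GCA — no ATG→stop ORF.
Longest ORF is 15 nt in frame 1 (positions 4–18).

1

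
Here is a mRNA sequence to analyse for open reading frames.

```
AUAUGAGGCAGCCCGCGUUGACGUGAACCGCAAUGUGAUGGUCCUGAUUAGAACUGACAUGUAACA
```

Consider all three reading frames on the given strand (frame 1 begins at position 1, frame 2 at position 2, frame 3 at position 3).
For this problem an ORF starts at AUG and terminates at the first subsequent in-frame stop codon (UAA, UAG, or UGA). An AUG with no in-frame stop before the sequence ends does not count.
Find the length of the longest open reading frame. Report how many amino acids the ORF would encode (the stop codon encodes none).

8

Frame 1: AUA UGA GGC AGC CCG CGU UGA CGU GAA CCG CAA UGU GAU GGU CCU GAU UAG AAC UGA CAU GUA ACA — no AUG→stop ORF.
Frame 2: UAU GAG GCA GCC CGC GUU GAC GUG AAC CGC AAU GUG AUG GUC CUG AUU AGA ACU GAC AUG UAA — AUG at 38, stop UAA at 62 → 27 nt; AUG at 59, stop UAA at 62 → 6 nt.
Frame 3: AUG AGG CAG CCC GCG UUG ACG UGA ACC GCA AUG UGA UGG UCC UGA UUA GAA CUG ACA UGU AAC — AUG at 3, stop UGA at 24 → 24 nt; AUG at 33, stop UGA at 36 → 6 nt.
Longest: frame 2, positions 38–64, 27 nt = 9 codons = 8 aa. → 8 amino acids.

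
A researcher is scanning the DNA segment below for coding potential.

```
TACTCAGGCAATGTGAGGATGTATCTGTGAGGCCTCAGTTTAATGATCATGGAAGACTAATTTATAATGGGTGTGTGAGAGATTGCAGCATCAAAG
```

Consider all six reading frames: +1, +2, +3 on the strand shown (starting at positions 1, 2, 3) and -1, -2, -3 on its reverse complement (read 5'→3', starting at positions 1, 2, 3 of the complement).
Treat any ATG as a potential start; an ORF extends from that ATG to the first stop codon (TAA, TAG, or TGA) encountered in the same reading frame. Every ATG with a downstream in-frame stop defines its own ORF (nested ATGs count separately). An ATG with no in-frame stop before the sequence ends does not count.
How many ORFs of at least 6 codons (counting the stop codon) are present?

2

Reverse complement (5'→3'): CTTTGATGCTGCAATCTCTCACACACCCATTATAAATTAGTCTTCCATGATCATTAAACTGAGGCCTCACAGATACATCCTCACATTGCCTGAGTA
Frame +1: TAC TCA GGC AAT GTG AGG ATG TAT CTG TGA GGC CTC AGT TTA ATG ATC ATG GAA GAC TAA TTT ATA ATG GGT GTG TGA GAG ATT GCA GCA TCA AAG — ATG at 19, stop TGA at 28 → 12 nt; ATG at 43, stop TAA at 58 → 18 nt; ATG at 49, stop TAA at 58 → 12 nt; ATG at 67, stop TGA at 76 → 12 nt.
Frame +2: ACT CAG GCA ATG TGA GGA TGT ATC TGT GAG GCC TCA GTT TAA TGA TCA TGG AAG ACT AAT TTA TAA TGG GTG TGT GAG AGA TTG CAG CAT CAA — ATG at 11, stop TGA at 14 → 6 nt.
Frame +3: CTC AGG CAA TGT GAG GAT GTA TCT GTG AGG CCT CAG TTT AAT GAT CAT GGA AGA CTA ATT TAT AAT GGG TGT GTG AGA GAT TGC AGC ATC AAA — no ATG→stop ORF.
Frame -1: CTT TGA TGC TGC AAT CTC TCA CAC ACC CAT TAT AAA TTA GTC TTC CAT GAT CAT TAA ACT GAG GCC TCA CAG ATA CAT CCT CAC ATT GCC TGA GTA — no ATG→stop ORF.
Frame -2: TTT GAT GCT GCA ATC TCT CAC ACA CCC ATT ATA AAT TAG TCT TCC ATG ATC ATT AAA CTG AGG CCT CAC AGA TAC ATC CTC ACA TTG CCT GAG — no ATG→stop ORF.
Frame -3: TTG ATG CTG CAA TCT CTC ACA CAC CCA TTA TAA ATT AGT CTT CCA TGA TCA TTA AAC TGA GGC CTC ACA GAT ACA TCC TCA CAT TGC CTG AGT — ATG at 6, stop TAA at 33 → 30 nt.
ORFs ≥ 6 codons: frame +1 43–60 (6 codons), frame -3 6–35 (10 codons). Count = 2.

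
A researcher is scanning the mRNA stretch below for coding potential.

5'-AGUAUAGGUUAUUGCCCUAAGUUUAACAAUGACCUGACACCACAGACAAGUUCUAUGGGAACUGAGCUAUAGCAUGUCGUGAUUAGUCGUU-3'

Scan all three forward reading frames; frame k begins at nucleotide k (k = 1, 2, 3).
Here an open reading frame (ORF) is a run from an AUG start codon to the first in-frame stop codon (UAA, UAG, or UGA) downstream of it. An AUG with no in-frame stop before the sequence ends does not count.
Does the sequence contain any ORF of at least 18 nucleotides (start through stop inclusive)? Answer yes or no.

Frame 1: AGU AUA GGU UAU UGC CCU AAG UUU AAC AAU GAC CUG ACA CCA CAG ACA AGU UCU AUG GGA ACU GAG CUA UAG CAU GUC GUG AUU AGU CGU — AUG at 55, stop UAG at 70 → 18 nt.
Frame 2: GUA UAG GUU AUU GCC CUA AGU UUA ACA AUG ACC UGA CAC CAC AGA CAA GUU CUA UGG GAA CUG AGC UAU AGC AUG UCG UGA UUA GUC GUU — AUG at 29, stop UGA at 35 → 9 nt; AUG at 74, stop UGA at 80 → 9 nt.
Frame 3: UAU AGG UUA UUG CCC UAA GUU UAA CAA UGA CCU GAC ACC ACA GAC AAG UUC UAU GGG AAC UGA GCU AUA GCA UGU CGU GAU UAG UCG — no AUG→stop ORF.
Frame 1 has an ORF of 18 nucleotides (positions 55–72) ≥ 18, so yes.

yes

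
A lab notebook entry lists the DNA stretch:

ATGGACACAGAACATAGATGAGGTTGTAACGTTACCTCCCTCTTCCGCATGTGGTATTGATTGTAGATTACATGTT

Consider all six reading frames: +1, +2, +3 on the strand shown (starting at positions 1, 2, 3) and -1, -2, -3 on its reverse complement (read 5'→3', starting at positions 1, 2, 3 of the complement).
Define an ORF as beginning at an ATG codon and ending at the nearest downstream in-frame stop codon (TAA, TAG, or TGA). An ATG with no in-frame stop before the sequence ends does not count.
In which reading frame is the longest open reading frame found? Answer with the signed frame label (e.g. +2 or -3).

Reverse complement (5'→3'): AACATGTAATCTACAATCAATACCACATGCGGAAGAGGGAGGTAACGTTACAACCTCATCTATGTTCTGTGTCCAT
Frame +1: ATG GAC ACA GAA CAT AGA TGA GGT TGT AAC GTT ACC TCC CTC TTC CGC ATG TGG TAT TGA TTG TAG ATT ACA TGT — ATG at 1, stop TGA at 19 → 21 nt; ATG at 49, stop TGA at 58 → 12 nt.
Frame +2: TGG ACA CAG AAC ATA GAT GAG GTT GTA ACG TTA CCT CCC TCT TCC GCA TGT GGT ATT GAT TGT AGA TTA CAT GTT — no ATG→stop ORF.
Frame +3: GGA CAC AGA ACA TAG ATG AGG TTG TAA CGT TAC CTC CCT CTT CCG CAT GTG GTA TTG ATT GTA GAT TAC ATG — ATG at 18, stop TAA at 27 → 12 nt.
Frame -1: AAC ATG TAA TCT ACA ATC AAT ACC ACA TGC GGA AGA GGG AGG TAA CGT TAC AAC CTC ATC TAT GTT CTG TGT CCA — ATG at 4, stop TAA at 7 → 6 nt.
Frame -2: ACA TGT AAT CTA CAA TCA ATA CCA CAT GCG GAA GAG GGA GGT AAC GTT ACA ACC TCA TCT ATG TTC TGT GTC CAT — no ATG→stop ORF.
Frame -3: CAT GTA ATC TAC AAT CAA TAC CAC ATG CGG AAG AGG GAG GTA ACG TTA CAA CCT CAT CTA TGT TCT GTG TCC — no ATG→stop ORF.
Longest ORF is 21 nt in frame +1 (positions 1–21).

+1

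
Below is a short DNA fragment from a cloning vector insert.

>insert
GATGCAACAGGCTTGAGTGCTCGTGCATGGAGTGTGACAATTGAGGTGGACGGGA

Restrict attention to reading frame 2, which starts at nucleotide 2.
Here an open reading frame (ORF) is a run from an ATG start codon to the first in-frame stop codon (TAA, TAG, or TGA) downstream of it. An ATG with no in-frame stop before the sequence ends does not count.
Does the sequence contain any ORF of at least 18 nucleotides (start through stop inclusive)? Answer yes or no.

no

Frame 2: ATG CAA CAG GCT TGA GTG CTC GTG CAT GGA GTG TGA CAA TTG AGG TGG ACG GGA — ATG at 2, stop TGA at 14 → 15 nt.
Largest ORF found is 15 nucleotides < 18, so no.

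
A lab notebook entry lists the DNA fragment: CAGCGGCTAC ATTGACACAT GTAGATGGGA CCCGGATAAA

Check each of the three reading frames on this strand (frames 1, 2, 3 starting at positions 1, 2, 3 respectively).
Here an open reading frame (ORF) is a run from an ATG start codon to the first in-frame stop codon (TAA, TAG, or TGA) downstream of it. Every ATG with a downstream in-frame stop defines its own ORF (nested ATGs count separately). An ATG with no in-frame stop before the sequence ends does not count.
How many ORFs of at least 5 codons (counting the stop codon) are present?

1

Frame 1: CAG CGG CTA CAT TGA CAC ATG TAG ATG GGA CCC GGA TAA — ATG at 19, stop TAG at 22 → 6 nt; ATG at 25, stop TAA at 37 → 15 nt.
Frame 2: AGC GGC TAC ATT GAC ACA TGT AGA TGG GAC CCG GAT AAA — no ATG→stop ORF.
Frame 3: GCG GCT ACA TTG ACA CAT GTA GAT GGG ACC CGG ATA — no ATG→stop ORF.
ORFs ≥ 5 codons: frame 1 25–39 (5 codons). Count = 1.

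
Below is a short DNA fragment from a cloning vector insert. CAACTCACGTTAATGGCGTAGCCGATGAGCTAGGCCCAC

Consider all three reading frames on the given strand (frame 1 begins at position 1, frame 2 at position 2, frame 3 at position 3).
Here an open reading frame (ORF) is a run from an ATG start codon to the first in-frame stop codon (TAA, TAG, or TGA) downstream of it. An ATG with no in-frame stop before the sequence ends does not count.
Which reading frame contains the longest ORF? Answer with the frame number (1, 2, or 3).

1

Frame 1: CAA CTC ACG TTA ATG GCG TAG CCG ATG AGC TAG GCC CAC — ATG at 13, stop TAG at 19 → 9 nt; ATG at 25, stop TAG at 31 → 9 nt.
Frame 2: AAC TCA CGT TAA TGG CGT AGC CGA TGA GCT AGG CCC — no ATG→stop ORF.
Frame 3: ACT CAC GTT AAT GGC GTA GCC GAT GAG CTA GGC CCA — no ATG→stop ORF.
Longest ORF is 9 nt in frame 1 (positions 13–21).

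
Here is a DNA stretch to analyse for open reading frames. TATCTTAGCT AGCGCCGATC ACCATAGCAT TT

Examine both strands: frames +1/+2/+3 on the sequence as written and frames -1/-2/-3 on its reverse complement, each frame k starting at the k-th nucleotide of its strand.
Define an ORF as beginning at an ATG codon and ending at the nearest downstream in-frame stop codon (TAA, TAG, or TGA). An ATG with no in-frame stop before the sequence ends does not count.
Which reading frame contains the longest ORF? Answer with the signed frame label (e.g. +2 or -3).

Reverse complement (5'→3'): AAATGCTATGGTGATCGGCGCTAGCTAAGATA
Frame +1: TAT CTT AGC TAG CGC CGA TCA CCA TAG CAT — no ATG→stop ORF.
Frame +2: ATC TTA GCT AGC GCC GAT CAC CAT AGC ATT — no ATG→stop ORF.
Frame +3: TCT TAG CTA GCG CCG ATC ACC ATA GCA TTT — no ATG→stop ORF.
Frame -1: AAA TGC TAT GGT GAT CGG CGC TAG CTA AGA — no ATG→stop ORF.
Frame -2: AAT GCT ATG GTG ATC GGC GCT AGC TAA GAT — ATG at 8, stop TAA at 26 → 21 nt.
Frame -3: ATG CTA TGG TGA TCG GCG CTA GCT AAG ATA — ATG at 3, stop TGA at 12 → 12 nt.
Longest ORF is 21 nt in frame -2 (positions 8–28).

-2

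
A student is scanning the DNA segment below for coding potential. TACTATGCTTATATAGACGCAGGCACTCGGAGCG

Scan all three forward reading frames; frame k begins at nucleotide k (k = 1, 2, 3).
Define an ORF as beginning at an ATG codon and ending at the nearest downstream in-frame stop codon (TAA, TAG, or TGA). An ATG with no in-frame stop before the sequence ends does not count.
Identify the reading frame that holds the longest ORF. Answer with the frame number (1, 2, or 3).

2

Frame 1: TAC TAT GCT TAT ATA GAC GCA GGC ACT CGG AGC — no ATG→stop ORF.
Frame 2: ACT ATG CTT ATA TAG ACG CAG GCA CTC GGA GCG — ATG at 5, stop TAG at 14 → 12 nt.
Frame 3: CTA TGC TTA TAT AGA CGC AGG CAC TCG GAG — no ATG→stop ORF.
Longest ORF is 12 nt in frame 2 (positions 5–16).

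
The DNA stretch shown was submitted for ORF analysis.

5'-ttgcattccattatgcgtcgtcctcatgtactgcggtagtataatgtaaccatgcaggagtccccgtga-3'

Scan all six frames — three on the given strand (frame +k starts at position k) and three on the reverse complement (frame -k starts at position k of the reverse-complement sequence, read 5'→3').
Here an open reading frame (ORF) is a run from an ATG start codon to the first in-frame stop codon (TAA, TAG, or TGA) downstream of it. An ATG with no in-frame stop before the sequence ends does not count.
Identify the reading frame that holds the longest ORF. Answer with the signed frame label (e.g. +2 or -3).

-2

Reverse complement (5'→3'): TCACGGGGACTCCTGCATGGTTACATTATACTACCGCAGTACATGAGGACGACGCATAATGGAATGCAA
Frame +1: TTG CAT TCC ATT ATG CGT CGT CCT CAT GTA CTG CGG TAG TAT AAT GTA ACC ATG CAG GAG TCC CCG TGA — ATG at 13, stop TAG at 37 → 27 nt; ATG at 52, stop TGA at 67 → 18 nt.
Frame +2: TGC ATT CCA TTA TGC GTC GTC CTC ATG TAC TGC GGT AGT ATA ATG TAA CCA TGC AGG AGT CCC CGT — ATG at 26, stop TAA at 47 → 24 nt; ATG at 44, stop TAA at 47 → 6 nt.
Frame +3: GCA TTC CAT TAT GCG TCG TCC TCA TGT ACT GCG GTA GTA TAA TGT AAC CAT GCA GGA GTC CCC GTG — no ATG→stop ORF.
Frame -1: TCA CGG GGA CTC CTG CAT GGT TAC ATT ATA CTA CCG CAG TAC ATG AGG ACG ACG CAT AAT GGA ATG CAA — no ATG→stop ORF.
Frame -2: CAC GGG GAC TCC TGC ATG GTT ACA TTA TAC TAC CGC AGT ACA TGA GGA CGA CGC ATA ATG GAA TGC — ATG at 17, stop TGA at 44 → 30 nt.
Frame -3: ACG GGG ACT CCT GCA TGG TTA CAT TAT ACT ACC GCA GTA CAT GAG GAC GAC GCA TAA TGG AAT GCA — no ATG→stop ORF.
Longest ORF is 30 nt in frame -2 (positions 17–46).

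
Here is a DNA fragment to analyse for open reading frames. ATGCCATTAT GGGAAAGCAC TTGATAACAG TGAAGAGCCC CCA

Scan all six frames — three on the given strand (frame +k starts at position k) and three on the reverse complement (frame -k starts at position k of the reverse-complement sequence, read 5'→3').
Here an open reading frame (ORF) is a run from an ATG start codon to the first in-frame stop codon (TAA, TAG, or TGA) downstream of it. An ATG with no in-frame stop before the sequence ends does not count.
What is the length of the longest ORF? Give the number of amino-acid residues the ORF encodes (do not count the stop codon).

Reverse complement (5'→3'): TGGGGGCTCTTCACTGTTATCAAGTGCTTTCCCATAATGGCAT
Frame +1: ATG CCA TTA TGG GAA AGC ACT TGA TAA CAG TGA AGA GCC CCC — ATG at 1, stop TGA at 22 → 24 nt.
Frame +2: TGC CAT TAT GGG AAA GCA CTT GAT AAC AGT GAA GAG CCC CCA — no ATG→stop ORF.
Frame +3: GCC ATT ATG GGA AAG CAC TTG ATA ACA GTG AAG AGC CCC — no ATG→stop ORF.
Frame -1: TGG GGG CTC TTC ACT GTT ATC AAG TGC TTT CCC ATA ATG GCA — no ATG→stop ORF.
Frame -2: GGG GGC TCT TCA CTG TTA TCA AGT GCT TTC CCA TAA TGG CAT — no ATG→stop ORF.
Frame -3: GGG GCT CTT CAC TGT TAT CAA GTG CTT TCC CAT AAT GGC — no ATG→stop ORF.
Longest: frame +1, positions 1–24, 24 nt = 8 codons = 7 aa. → 7 amino acids.

7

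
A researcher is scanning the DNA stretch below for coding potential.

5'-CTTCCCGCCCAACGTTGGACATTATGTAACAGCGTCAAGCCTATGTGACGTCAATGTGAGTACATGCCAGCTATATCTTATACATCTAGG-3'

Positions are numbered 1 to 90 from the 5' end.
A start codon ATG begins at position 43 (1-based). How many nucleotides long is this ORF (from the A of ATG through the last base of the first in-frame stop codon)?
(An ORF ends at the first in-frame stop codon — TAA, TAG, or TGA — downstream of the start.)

6

Codons from position 43: ATG (43–45), TGA (46–48).
TGA is the first in-frame stop; ORF spans 43–48, 6 nucleotides.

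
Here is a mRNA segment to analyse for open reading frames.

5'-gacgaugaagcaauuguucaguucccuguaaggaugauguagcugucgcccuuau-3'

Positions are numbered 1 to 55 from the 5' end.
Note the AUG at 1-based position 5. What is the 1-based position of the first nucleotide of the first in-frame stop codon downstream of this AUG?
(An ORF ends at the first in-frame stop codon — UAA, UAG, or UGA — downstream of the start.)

29

Codons from position 5: AUG (5–7), AAG (8–10), CAA (11–13), UUG (14–16), UUC (17–19), AGU (20–22), UCC (23–25), CUG (26–28), UAA (29–31).
UAA is a stop codon; it begins at position 29.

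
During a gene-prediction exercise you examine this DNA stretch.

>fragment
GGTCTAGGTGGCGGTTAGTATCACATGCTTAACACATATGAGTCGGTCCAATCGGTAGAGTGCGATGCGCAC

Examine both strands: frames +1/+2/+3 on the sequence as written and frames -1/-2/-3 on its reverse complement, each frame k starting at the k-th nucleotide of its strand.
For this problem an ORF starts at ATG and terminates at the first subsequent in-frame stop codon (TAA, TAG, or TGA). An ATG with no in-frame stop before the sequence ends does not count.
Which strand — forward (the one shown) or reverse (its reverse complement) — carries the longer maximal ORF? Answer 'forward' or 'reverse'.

Reverse complement (5'→3'): GTGCGCATCGCACTCTACCGATTGGACCGACTCATATGTGTTAAGCATGTGATACTAACCGCCACCTAGACC
Frame +1: GGT CTA GGT GGC GGT TAG TAT CAC ATG CTT AAC ACA TAT GAG TCG GTC CAA TCG GTA GAG TGC GAT GCG CAC — no ATG→stop ORF.
Frame +2: GTC TAG GTG GCG GTT AGT ATC ACA TGC TTA ACA CAT ATG AGT CGG TCC AAT CGG TAG AGT GCG ATG CGC — ATG at 38, stop TAG at 56 → 21 nt.
Frame +3: TCT AGG TGG CGG TTA GTA TCA CAT GCT TAA CAC ATA TGA GTC GGT CCA ATC GGT AGA GTG CGA TGC GCA — no ATG→stop ORF.
Frame -1: GTG CGC ATC GCA CTC TAC CGA TTG GAC CGA CTC ATA TGT GTT AAG CAT GTG ATA CTA ACC GCC ACC TAG ACC — no ATG→stop ORF.
Frame -2: TGC GCA TCG CAC TCT ACC GAT TGG ACC GAC TCA TAT GTG TTA AGC ATG TGA TAC TAA CCG CCA CCT AGA — ATG at 47, stop TGA at 50 → 6 nt.
Frame -3: GCG CAT CGC ACT CTA CCG ATT GGA CCG ACT CAT ATG TGT TAA GCA TGT GAT ACT AAC CGC CAC CTA GAC — ATG at 36, stop TAA at 42 → 9 nt.
Forward-strand max 21 nt; reverse-strand max 9 nt. The forward strand has the longer ORF.

forward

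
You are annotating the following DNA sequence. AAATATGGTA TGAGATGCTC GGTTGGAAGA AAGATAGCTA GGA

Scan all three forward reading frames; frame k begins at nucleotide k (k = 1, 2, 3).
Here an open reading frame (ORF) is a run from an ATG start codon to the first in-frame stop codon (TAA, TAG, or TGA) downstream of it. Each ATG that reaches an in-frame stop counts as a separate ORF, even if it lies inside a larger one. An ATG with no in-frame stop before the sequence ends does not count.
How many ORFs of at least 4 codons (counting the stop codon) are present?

1

Frame 1: AAA TAT GGT ATG AGA TGC TCG GTT GGA AGA AAG ATA GCT AGG — no ATG→stop ORF.
Frame 2: AAT ATG GTA TGA GAT GCT CGG TTG GAA GAA AGA TAG CTA GGA — ATG at 5, stop TGA at 11 → 9 nt.
Frame 3: ATA TGG TAT GAG ATG CTC GGT TGG AAG AAA GAT AGC TAG — ATG at 15, stop TAG at 39 → 27 nt.
ORFs ≥ 4 codons: frame 3 15–41 (9 codons). Count = 1.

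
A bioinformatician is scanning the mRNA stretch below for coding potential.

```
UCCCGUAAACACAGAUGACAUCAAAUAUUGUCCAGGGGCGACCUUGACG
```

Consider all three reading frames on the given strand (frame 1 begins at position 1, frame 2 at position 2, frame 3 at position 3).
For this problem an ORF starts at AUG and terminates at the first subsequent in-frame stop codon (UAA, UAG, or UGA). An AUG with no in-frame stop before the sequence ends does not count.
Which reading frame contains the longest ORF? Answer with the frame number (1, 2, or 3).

Frame 1: UCC CGU AAA CAC AGA UGA CAU CAA AUA UUG UCC AGG GGC GAC CUU GAC — no AUG→stop ORF.
Frame 2: CCC GUA AAC ACA GAU GAC AUC AAA UAU UGU CCA GGG GCG ACC UUG ACG — no AUG→stop ORF.
Frame 3: CCG UAA ACA CAG AUG ACA UCA AAU AUU GUC CAG GGG CGA CCU UGA — AUG at 15, stop UGA at 45 → 33 nt.
Longest ORF is 33 nt in frame 3 (positions 15–47).

3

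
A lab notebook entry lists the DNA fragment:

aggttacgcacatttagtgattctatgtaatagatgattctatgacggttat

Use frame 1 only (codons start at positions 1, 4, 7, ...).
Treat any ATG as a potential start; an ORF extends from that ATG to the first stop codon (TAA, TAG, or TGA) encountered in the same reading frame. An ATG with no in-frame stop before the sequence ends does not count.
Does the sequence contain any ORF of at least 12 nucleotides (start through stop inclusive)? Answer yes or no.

Frame 1: AGG TTA CGC ACA TTT AGT GAT TCT ATG TAA TAG ATG ATT CTA TGA CGG TTA — ATG at 25, stop TAA at 28 → 6 nt; ATG at 34, stop TGA at 43 → 12 nt.
Frame 1 has an ORF of 12 nucleotides (positions 34–45) ≥ 12, so yes.

yes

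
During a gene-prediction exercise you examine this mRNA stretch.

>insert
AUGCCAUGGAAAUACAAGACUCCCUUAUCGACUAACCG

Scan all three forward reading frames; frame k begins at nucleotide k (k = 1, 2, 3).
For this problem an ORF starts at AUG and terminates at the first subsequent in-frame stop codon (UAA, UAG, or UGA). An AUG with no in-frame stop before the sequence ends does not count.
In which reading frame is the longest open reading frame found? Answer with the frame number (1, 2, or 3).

3

Frame 1: AUG CCA UGG AAA UAC AAG ACU CCC UUA UCG ACU AAC — no AUG→stop ORF.
Frame 2: UGC CAU GGA AAU ACA AGA CUC CCU UAU CGA CUA ACC — no AUG→stop ORF.
Frame 3: GCC AUG GAA AUA CAA GAC UCC CUU AUC GAC UAA CCG — AUG at 6, stop UAA at 33 → 30 nt.
Longest ORF is 30 nt in frame 3 (positions 6–35).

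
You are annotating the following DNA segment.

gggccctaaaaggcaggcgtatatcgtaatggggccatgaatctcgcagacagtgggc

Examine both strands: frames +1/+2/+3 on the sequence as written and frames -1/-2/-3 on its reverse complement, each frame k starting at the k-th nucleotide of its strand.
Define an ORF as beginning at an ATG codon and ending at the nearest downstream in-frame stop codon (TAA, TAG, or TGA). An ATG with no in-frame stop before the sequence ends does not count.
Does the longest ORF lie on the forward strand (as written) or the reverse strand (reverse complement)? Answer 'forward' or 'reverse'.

reverse

Reverse complement (5'→3'): GCCCACTGTCTGCGAGATTCATGGCCCCATTACGATATACGCCTGCCTTTTAGGGCCC
Frame +1: GGG CCC TAA AAG GCA GGC GTA TAT CGT AAT GGG GCC ATG AAT CTC GCA GAC AGT GGG — no ATG→stop ORF.
Frame +2: GGC CCT AAA AGG CAG GCG TAT ATC GTA ATG GGG CCA TGA ATC TCG CAG ACA GTG GGC — ATG at 29, stop TGA at 38 → 12 nt.
Frame +3: GCC CTA AAA GGC AGG CGT ATA TCG TAA TGG GGC CAT GAA TCT CGC AGA CAG TGG — no ATG→stop ORF.
Frame -1: GCC CAC TGT CTG CGA GAT TCA TGG CCC CAT TAC GAT ATA CGC CTG CCT TTT AGG GCC — no ATG→stop ORF.
Frame -2: CCC ACT GTC TGC GAG ATT CAT GGC CCC ATT ACG ATA TAC GCC TGC CTT TTA GGG CCC — no ATG→stop ORF.
Frame -3: CCA CTG TCT GCG AGA TTC ATG GCC CCA TTA CGA TAT ACG CCT GCC TTT TAG GGC — ATG at 21, stop TAG at 51 → 33 nt.
Forward-strand max 12 nt; reverse-strand max 33 nt. The reverse strand has the longer ORF.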